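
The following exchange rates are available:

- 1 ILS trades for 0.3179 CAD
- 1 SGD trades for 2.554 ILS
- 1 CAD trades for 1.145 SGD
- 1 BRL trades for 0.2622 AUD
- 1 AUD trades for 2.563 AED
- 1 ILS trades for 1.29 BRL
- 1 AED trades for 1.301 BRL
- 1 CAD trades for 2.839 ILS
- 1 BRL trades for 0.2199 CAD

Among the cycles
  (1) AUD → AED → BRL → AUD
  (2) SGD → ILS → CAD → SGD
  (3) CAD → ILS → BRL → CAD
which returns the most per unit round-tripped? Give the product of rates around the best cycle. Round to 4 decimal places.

(1) 2.563 × 1.301 × 0.2622 = 0.87430
(2) 2.554 × 0.3179 × 1.145 = 0.92964
(3) 2.839 × 1.29 × 0.2199 = 0.80534
Highest is cycle (2) at 0.9296 (≤1, no arbitrage).

0.9296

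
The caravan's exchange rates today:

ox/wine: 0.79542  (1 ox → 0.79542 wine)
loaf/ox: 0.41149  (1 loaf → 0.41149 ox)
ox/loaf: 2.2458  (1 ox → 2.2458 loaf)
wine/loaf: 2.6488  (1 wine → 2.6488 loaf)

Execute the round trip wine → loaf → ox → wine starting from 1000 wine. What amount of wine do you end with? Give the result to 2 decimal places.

866.97

1000 wine × 2.6488 = 2648.8 loaf
2648.8 loaf × 0.41149 = 1089.954712 ox
1089.954712 ox × 0.79542 = 866.97177701904 wine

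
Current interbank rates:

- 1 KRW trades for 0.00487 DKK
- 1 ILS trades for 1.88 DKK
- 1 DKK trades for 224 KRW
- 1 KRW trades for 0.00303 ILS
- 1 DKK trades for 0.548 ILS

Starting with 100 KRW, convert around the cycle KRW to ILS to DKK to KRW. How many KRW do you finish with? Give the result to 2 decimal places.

127.60

100 KRW × 0.00303 = 0.303 ILS
0.303 ILS × 1.88 = 0.56964 DKK
0.56964 DKK × 224 = 127.59936 KRW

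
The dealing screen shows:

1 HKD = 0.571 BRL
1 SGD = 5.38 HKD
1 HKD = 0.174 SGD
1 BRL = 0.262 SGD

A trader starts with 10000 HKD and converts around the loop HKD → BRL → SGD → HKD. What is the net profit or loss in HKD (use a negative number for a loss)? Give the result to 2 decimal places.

-1951.41

10000 HKD × 0.571 = 5710 BRL
5710 BRL × 0.262 = 1496.02 SGD
1496.02 SGD × 5.38 = 8048.5876 HKD
Net change: 8048.5876 − 10000 = -1951.4124 HKD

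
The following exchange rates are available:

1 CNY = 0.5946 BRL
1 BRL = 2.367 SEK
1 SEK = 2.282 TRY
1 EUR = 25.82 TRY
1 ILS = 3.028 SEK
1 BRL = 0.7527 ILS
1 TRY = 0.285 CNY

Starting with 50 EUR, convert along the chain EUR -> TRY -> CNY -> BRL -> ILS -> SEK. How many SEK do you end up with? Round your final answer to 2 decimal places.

498.62

50 EUR × 25.82 = 1291 TRY
1291 TRY × 0.285 = 367.935 CNY
367.935 CNY × 0.5946 = 218.774151 BRL
218.774151 BRL × 0.7527 = 164.6713034577 ILS
164.6713034577 ILS × 3.028 = 498.6247068699156 SEK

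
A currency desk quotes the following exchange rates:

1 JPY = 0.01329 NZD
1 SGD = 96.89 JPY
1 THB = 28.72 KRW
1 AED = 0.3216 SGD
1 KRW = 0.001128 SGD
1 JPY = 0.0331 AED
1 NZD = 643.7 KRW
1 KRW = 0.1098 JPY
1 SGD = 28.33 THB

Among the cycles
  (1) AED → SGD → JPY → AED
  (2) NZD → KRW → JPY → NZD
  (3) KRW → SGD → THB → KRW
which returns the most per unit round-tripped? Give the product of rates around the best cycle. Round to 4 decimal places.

1.0314

(1) 0.3216 × 96.89 × 0.0331 = 1.03139
(2) 643.7 × 0.1098 × 0.01329 = 0.93931
(3) 0.001128 × 28.33 × 28.72 = 0.91778
Highest is cycle (1) at 1.0314 (>1, arbitrage).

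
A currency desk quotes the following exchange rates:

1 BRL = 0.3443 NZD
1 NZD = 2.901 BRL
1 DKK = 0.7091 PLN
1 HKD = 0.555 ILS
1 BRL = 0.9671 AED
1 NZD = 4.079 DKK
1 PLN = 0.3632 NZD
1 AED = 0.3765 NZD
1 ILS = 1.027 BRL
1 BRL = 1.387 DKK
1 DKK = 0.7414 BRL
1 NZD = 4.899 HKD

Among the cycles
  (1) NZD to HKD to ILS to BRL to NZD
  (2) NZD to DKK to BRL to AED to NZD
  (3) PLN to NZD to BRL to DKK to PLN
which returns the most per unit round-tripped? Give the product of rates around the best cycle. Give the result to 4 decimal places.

1.1011

(1) 4.899 × 0.555 × 1.027 × 0.3443 = 0.96141
(2) 4.079 × 0.7414 × 0.9671 × 0.3765 = 1.10114
(3) 0.3632 × 2.901 × 1.387 × 0.7091 = 1.03628
Highest is cycle (2) at 1.1011 (>1, arbitrage).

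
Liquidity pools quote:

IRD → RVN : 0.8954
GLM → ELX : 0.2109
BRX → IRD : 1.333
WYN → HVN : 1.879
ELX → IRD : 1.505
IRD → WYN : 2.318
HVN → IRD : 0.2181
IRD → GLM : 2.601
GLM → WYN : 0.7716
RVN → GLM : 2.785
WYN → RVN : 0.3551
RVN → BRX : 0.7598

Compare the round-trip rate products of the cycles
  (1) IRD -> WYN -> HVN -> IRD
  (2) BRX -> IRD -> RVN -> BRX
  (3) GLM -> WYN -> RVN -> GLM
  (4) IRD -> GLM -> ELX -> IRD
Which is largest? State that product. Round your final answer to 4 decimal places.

(1) 2.318 × 1.879 × 0.2181 = 0.94994
(2) 1.333 × 0.8954 × 0.7598 = 0.90687
(3) 0.7716 × 0.3551 × 2.785 = 0.76308
(4) 2.601 × 0.2109 × 1.505 = 0.82557
Highest is cycle (1) at 0.9499 (≤1, no arbitrage).

0.9499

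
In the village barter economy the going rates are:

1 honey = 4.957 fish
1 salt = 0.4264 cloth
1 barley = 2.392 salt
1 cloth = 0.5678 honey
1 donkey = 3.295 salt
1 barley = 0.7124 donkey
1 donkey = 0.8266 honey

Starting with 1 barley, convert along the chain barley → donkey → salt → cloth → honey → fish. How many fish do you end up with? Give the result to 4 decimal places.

2.8172

1 barley × 0.7124 = 0.7124 donkey
0.7124 donkey × 3.295 = 2.347358 salt
2.347358 salt × 0.4264 = 1.0009134512 cloth
1.0009134512 cloth × 0.5678 = 0.56831865759136 honey
0.56831865759136 honey × 4.957 = 2.81715558568037152 fish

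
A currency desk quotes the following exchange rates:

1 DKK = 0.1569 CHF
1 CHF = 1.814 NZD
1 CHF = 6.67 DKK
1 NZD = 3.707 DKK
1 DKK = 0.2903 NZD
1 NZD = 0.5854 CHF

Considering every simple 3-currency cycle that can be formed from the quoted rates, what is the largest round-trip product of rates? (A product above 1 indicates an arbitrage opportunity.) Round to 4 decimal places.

1.1335

DKK→NZD→CHF→DKK: 0.2903 × 0.5854 × 6.67 = 1.13351
DKK→CHF→NZD→DKK: 0.1569 × 1.814 × 3.707 = 1.05507
Maximum is DKK→NZD→CHF→DKK at 1.1335; arbitrage exists.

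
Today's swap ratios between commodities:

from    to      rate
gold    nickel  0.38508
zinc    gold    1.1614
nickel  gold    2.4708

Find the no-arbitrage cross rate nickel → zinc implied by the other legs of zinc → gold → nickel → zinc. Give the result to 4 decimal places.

Known legs of the cycle: 1.1614 × 0.38508 = 0.447231912
For no arbitrage the full-cycle product must be 1, so the missing rate is 1 / 0.447231912 ≈ 2.235976.

2.2360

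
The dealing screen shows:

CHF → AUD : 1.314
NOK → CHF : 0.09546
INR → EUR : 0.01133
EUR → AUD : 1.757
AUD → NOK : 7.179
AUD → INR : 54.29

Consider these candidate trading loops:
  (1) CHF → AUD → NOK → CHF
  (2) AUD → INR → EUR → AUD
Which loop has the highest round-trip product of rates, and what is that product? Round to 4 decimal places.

(1) 1.314 × 7.179 × 0.09546 = 0.90049
(2) 54.29 × 0.01133 × 1.757 = 1.08074
Highest is cycle (2) at 1.0807 (>1, arbitrage).

1.0807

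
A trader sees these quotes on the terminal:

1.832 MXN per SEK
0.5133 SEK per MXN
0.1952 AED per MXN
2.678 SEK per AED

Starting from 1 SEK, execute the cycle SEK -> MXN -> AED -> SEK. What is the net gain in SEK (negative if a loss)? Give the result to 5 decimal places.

1 SEK × 1.832 = 1.832 MXN
1.832 MXN × 0.1952 = 0.3576064 AED
0.3576064 AED × 2.678 = 0.9576699392 SEK
Net change: 0.9576699392 − 1 = -0.0423300608 SEK

-0.04233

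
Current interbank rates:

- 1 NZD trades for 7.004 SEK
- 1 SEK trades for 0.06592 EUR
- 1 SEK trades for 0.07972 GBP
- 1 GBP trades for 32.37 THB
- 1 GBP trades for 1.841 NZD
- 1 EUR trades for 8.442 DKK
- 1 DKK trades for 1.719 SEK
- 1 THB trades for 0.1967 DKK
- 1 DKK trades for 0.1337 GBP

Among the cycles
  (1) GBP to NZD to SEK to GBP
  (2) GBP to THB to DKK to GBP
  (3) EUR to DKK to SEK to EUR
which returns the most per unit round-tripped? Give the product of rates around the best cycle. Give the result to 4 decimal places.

(1) 1.841 × 7.004 × 0.07972 = 1.02794
(2) 32.37 × 0.1967 × 0.1337 = 0.85129
(3) 8.442 × 1.719 × 0.06592 = 0.95662
Highest is cycle (1) at 1.0279 (>1, arbitrage).

1.0279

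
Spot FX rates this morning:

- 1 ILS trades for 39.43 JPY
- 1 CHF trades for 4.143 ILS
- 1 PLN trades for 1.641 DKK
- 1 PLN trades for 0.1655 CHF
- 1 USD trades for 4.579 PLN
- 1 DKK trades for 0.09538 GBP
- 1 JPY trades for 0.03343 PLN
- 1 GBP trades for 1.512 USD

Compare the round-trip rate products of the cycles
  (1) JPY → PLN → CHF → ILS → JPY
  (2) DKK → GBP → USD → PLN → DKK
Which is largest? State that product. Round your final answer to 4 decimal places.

(1) 0.03343 × 0.1655 × 4.143 × 39.43 = 0.90381
(2) 0.09538 × 1.512 × 4.579 × 1.641 = 1.08365
Highest is cycle (2) at 1.0836 (>1, arbitrage).

1.0836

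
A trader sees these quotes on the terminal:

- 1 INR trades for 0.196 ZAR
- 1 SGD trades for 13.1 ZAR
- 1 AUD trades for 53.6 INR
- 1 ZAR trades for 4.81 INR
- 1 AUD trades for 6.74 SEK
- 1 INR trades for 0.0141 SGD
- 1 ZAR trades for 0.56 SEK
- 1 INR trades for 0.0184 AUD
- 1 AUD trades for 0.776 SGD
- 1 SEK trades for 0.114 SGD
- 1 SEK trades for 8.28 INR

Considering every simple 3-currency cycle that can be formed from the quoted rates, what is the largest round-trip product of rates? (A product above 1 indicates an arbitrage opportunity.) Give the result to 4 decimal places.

1.0269

AUD→SEK→INR→AUD: 6.74 × 8.28 × 0.0184 = 1.02685
SEK→INR→ZAR→SEK: 8.28 × 0.196 × 0.56 = 0.90881
SGD→ZAR→INR→SGD: 13.1 × 4.81 × 0.0141 = 0.88846
SEK→SGD→ZAR→SEK: 0.114 × 13.1 × 0.56 = 0.83630
Maximum is AUD→SEK→INR→AUD at 1.0269; arbitrage exists.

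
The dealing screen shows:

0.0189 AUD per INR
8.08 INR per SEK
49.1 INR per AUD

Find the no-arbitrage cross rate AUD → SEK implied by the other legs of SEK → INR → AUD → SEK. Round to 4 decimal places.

6.5483

Known legs of the cycle: 8.08 × 0.0189 = 0.152712
For no arbitrage the full-cycle product must be 1, so the missing rate is 1 / 0.152712 ≈ 6.548274.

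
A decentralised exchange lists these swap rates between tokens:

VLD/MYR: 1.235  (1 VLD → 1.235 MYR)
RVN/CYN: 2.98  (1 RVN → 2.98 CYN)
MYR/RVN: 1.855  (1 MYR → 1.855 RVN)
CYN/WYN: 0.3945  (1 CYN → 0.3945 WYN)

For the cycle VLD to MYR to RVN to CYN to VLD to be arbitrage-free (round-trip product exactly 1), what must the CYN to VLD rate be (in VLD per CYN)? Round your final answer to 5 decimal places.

Known legs of the cycle: 1.235 × 1.855 × 2.98 = 6.8269565
For no arbitrage the full-cycle product must be 1, so the missing rate is 1 / 6.8269565 ≈ 0.1464782.

0.14648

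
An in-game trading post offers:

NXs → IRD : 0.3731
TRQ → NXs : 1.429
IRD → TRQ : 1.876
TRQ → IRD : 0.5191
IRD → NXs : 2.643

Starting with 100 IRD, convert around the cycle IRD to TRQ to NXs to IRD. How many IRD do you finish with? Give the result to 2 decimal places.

100.02

100 IRD × 1.876 = 187.6 TRQ
187.6 TRQ × 1.429 = 268.0804 NXs
268.0804 NXs × 0.3731 = 100.02079724 IRD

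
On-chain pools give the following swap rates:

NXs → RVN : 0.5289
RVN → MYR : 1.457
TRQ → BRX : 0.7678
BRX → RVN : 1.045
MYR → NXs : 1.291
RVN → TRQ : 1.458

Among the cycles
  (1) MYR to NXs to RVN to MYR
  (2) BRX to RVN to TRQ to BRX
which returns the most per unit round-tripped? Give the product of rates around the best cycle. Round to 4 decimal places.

1.1698

(1) 1.291 × 0.5289 × 1.457 = 0.99485
(2) 1.045 × 1.458 × 0.7678 = 1.16983
Highest is cycle (2) at 1.1698 (>1, arbitrage).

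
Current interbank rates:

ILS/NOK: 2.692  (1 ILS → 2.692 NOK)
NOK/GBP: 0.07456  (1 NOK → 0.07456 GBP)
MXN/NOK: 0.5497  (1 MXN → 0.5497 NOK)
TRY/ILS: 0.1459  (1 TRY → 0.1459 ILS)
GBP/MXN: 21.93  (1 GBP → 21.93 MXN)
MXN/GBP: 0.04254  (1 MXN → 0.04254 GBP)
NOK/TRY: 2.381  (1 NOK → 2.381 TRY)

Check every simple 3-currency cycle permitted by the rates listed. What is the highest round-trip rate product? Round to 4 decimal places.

0.9352

TRY→ILS→NOK→TRY: 0.1459 × 2.692 × 2.381 = 0.93517
NOK→GBP→MXN→NOK: 0.07456 × 21.93 × 0.5497 = 0.89881
Maximum is TRY→ILS→NOK→TRY at 0.9352; no arbitrage — every cycle loses value.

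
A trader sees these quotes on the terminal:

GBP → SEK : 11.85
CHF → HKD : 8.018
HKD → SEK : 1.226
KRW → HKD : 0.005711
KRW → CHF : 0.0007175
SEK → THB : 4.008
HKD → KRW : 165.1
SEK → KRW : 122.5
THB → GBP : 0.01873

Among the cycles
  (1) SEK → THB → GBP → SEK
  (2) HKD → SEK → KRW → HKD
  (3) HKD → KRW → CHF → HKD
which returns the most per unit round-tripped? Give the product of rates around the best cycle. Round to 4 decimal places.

0.9498

(1) 4.008 × 0.01873 × 11.85 = 0.88958
(2) 1.226 × 122.5 × 0.005711 = 0.85771
(3) 165.1 × 0.0007175 × 8.018 = 0.94981
Highest is cycle (3) at 0.9498 (≤1, no arbitrage).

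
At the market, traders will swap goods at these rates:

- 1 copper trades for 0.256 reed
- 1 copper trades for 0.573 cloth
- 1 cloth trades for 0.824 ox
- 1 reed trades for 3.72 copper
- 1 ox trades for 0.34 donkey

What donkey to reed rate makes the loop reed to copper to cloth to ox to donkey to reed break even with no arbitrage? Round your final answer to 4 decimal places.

Known legs of the cycle: 3.72 × 0.573 × 0.824 × 0.34 = 0.5971778496
For no arbitrage the full-cycle product must be 1, so the missing rate is 1 / 0.5971778496 ≈ 1.674543.

1.6745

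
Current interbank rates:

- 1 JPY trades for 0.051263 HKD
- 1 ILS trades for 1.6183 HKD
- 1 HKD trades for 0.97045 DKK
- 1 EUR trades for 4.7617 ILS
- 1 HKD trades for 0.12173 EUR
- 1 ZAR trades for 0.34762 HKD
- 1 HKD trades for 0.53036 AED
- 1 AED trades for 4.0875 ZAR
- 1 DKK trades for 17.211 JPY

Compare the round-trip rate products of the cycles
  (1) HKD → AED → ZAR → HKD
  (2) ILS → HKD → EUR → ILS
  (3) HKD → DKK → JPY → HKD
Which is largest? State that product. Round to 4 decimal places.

0.9380

(1) 0.53036 × 4.0875 × 0.34762 = 0.75359
(2) 1.6183 × 0.12173 × 4.7617 = 0.93803
(3) 0.97045 × 17.211 × 0.051263 = 0.85622
Highest is cycle (2) at 0.9380 (≤1, no arbitrage).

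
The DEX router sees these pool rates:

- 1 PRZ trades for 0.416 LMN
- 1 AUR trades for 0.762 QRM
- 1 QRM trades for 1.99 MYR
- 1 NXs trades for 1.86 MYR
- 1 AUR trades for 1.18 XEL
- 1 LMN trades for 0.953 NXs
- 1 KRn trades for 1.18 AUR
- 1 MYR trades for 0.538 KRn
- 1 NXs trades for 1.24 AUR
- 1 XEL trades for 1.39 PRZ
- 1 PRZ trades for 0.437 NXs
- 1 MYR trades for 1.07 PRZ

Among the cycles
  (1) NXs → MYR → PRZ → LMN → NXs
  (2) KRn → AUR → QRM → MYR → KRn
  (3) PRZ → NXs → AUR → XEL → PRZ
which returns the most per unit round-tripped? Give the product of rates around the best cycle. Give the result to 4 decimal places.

0.9627

(1) 1.86 × 1.07 × 0.416 × 0.953 = 0.78901
(2) 1.18 × 0.762 × 1.99 × 0.538 = 0.96266
(3) 0.437 × 1.24 × 1.18 × 1.39 = 0.88879
Highest is cycle (2) at 0.9627 (≤1, no arbitrage).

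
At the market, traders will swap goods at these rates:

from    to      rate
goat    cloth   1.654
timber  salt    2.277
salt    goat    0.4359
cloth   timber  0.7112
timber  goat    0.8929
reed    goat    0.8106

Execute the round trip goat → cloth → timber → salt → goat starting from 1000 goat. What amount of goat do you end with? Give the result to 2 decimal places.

1000 goat × 1.654 = 1654 cloth
1654 cloth × 0.7112 = 1176.3248 timber
1176.3248 timber × 2.277 = 2678.4915696 salt
2678.4915696 salt × 0.4359 = 1167.55447518864 goat

1167.55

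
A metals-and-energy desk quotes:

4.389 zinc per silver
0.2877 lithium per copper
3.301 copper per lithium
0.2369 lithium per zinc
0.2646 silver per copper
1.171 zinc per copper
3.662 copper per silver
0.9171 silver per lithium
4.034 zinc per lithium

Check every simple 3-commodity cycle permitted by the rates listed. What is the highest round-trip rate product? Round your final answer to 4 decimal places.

lithium→silver→copper→lithium: 0.9171 × 3.662 × 0.2877 = 0.96622
lithium→silver→zinc→lithium: 0.9171 × 4.389 × 0.2369 = 0.95356
lithium→copper→zinc→lithium: 3.301 × 1.171 × 0.2369 = 0.91573
Maximum is lithium→silver→copper→lithium at 0.9662; no arbitrage — every cycle loses value.

0.9662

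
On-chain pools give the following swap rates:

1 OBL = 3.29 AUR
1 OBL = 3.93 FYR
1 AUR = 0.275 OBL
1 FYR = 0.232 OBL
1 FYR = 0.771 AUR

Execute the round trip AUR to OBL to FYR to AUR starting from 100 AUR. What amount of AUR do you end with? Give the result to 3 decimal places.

83.326

100 AUR × 0.275 = 27.5 OBL
27.5 OBL × 3.93 = 108.075 FYR
108.075 FYR × 0.771 = 83.325825 AUR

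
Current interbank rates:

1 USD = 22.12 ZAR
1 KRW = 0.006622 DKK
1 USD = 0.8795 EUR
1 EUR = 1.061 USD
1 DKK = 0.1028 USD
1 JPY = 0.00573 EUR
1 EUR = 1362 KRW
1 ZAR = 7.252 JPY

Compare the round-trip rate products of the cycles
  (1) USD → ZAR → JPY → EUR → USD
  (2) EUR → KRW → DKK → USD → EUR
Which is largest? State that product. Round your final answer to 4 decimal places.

(1) 22.12 × 7.252 × 0.00573 × 1.061 = 0.97524
(2) 1362 × 0.006622 × 0.1028 × 0.8795 = 0.81545
Highest is cycle (1) at 0.9752 (≤1, no arbitrage).

0.9752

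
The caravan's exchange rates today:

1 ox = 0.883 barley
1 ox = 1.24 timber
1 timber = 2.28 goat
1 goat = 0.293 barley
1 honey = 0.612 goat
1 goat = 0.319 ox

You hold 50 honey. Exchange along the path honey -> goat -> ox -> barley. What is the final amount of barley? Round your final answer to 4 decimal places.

50 honey × 0.612 = 30.6 goat
30.6 goat × 0.319 = 9.7614 ox
9.7614 ox × 0.883 = 8.6193162 barley

8.6193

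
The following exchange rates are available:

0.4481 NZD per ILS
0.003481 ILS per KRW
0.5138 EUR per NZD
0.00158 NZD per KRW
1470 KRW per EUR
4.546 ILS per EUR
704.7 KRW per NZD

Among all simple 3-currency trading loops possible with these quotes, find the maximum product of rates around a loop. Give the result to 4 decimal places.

1.1934

NZD→EUR→KRW→NZD: 0.5138 × 1470 × 0.00158 = 1.19335
ILS→NZD→KRW→ILS: 0.4481 × 704.7 × 0.003481 = 1.09922
ILS→NZD→EUR→ILS: 0.4481 × 0.5138 × 4.546 = 1.04664
Maximum is NZD→EUR→KRW→NZD at 1.1934; arbitrage exists.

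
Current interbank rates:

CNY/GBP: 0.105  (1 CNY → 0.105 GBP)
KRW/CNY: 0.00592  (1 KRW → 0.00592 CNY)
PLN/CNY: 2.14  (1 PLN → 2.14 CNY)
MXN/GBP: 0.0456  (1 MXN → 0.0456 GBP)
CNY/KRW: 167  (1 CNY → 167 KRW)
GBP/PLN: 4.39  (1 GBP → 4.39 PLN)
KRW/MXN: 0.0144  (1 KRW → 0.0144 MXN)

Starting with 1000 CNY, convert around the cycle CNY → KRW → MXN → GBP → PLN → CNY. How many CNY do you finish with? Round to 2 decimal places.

1000 CNY × 167 = 167000 KRW
167000 KRW × 0.0144 = 2404.8 MXN
2404.8 MXN × 0.0456 = 109.65888 GBP
109.65888 GBP × 4.39 = 481.4024832 PLN
481.4024832 PLN × 2.14 = 1030.201314048 CNY

1030.20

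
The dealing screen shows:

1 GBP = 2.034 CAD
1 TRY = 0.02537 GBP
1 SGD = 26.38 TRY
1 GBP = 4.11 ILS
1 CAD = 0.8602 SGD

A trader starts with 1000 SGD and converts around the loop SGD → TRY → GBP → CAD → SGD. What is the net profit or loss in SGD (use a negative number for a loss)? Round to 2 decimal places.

170.97

1000 SGD × 26.38 = 26380 TRY
26380 TRY × 0.02537 = 669.2606 GBP
669.2606 GBP × 2.034 = 1361.2760604 CAD
1361.2760604 CAD × 0.8602 = 1170.96966715608 SGD
Net change: 1170.96966715608 − 1000 = 170.96966715608 SGD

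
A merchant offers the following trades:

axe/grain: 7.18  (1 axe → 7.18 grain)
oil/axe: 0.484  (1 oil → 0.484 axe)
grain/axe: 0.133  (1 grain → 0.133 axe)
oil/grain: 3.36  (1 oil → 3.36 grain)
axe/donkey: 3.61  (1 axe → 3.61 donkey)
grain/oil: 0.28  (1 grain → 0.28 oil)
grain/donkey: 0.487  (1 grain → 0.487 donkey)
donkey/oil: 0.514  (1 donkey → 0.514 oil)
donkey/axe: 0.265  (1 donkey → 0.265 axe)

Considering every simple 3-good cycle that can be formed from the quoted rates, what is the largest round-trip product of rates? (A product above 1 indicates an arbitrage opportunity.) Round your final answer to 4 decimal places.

axe→grain→oil→axe: 7.18 × 0.28 × 0.484 = 0.97303
axe→grain→donkey→axe: 7.18 × 0.487 × 0.265 = 0.92661
axe→donkey→oil→axe: 3.61 × 0.514 × 0.484 = 0.89808
donkey→oil→grain→donkey: 0.514 × 3.36 × 0.487 = 0.84107
Maximum is axe→grain→oil→axe at 0.9730; no arbitrage — every cycle loses value.

0.9730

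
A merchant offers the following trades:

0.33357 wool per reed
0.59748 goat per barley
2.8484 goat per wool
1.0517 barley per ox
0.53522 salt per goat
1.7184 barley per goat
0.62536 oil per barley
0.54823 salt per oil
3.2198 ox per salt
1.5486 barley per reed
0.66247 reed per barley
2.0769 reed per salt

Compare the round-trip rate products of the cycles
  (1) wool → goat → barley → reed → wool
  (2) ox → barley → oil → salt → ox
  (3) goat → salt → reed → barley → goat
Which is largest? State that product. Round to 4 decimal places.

(1) 2.8484 × 1.7184 × 0.66247 × 0.33357 = 1.08163
(2) 1.0517 × 0.62536 × 0.54823 × 3.2198 = 1.16095
(3) 0.53522 × 2.0769 × 1.5486 × 0.59748 = 1.02851
Highest is cycle (2) at 1.1610 (>1, arbitrage).

1.1610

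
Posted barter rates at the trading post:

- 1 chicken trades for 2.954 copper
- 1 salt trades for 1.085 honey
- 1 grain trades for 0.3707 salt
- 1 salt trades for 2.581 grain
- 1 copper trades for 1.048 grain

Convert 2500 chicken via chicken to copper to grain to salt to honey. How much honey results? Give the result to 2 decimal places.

2500 chicken × 2.954 = 7385 copper
7385 copper × 1.048 = 7739.48 grain
7739.48 grain × 0.3707 = 2869.025236 salt
2869.025236 salt × 1.085 = 3112.89238106 honey

3112.89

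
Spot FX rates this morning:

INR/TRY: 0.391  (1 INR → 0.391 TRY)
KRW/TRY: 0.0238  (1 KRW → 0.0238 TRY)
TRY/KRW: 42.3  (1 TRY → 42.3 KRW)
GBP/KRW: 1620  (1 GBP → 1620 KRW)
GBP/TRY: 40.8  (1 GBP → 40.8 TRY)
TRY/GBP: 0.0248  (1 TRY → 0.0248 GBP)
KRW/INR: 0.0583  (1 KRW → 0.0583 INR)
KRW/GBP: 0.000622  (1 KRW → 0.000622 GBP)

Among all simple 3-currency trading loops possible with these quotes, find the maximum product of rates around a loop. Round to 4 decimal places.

TRY→KRW→GBP→TRY: 42.3 × 0.000622 × 40.8 = 1.07347
TRY→KRW→INR→TRY: 42.3 × 0.0583 × 0.391 = 0.96424
TRY→GBP→KRW→TRY: 0.0248 × 1620 × 0.0238 = 0.95619
Maximum is TRY→KRW→GBP→TRY at 1.0735; arbitrage exists.

1.0735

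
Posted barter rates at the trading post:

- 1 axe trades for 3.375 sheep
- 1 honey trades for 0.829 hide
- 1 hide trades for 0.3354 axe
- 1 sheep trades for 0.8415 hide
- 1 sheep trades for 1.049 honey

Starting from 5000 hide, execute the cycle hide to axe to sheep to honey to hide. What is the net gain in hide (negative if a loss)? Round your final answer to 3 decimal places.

5000 hide × 0.3354 = 1677 axe
1677 axe × 3.375 = 5659.875 sheep
5659.875 sheep × 1.049 = 5937.208875 honey
5937.208875 honey × 0.829 = 4921.946157375 hide
Net change: 4921.946157375 − 5000 = -78.053842625 hide

-78.054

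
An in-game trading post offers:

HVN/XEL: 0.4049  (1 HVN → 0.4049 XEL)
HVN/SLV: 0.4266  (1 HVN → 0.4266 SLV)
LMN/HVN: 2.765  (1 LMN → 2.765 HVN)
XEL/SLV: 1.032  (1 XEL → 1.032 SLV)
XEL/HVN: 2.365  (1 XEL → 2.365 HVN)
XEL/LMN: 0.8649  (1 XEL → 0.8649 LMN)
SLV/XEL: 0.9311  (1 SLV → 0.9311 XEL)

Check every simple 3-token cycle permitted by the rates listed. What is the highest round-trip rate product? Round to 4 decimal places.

XEL→LMN→HVN→XEL: 0.8649 × 2.765 × 0.4049 = 0.96830
XEL→HVN→SLV→XEL: 2.365 × 0.4266 × 0.9311 = 0.93940
Maximum is XEL→LMN→HVN→XEL at 0.9683; no arbitrage — every cycle loses value.

0.9683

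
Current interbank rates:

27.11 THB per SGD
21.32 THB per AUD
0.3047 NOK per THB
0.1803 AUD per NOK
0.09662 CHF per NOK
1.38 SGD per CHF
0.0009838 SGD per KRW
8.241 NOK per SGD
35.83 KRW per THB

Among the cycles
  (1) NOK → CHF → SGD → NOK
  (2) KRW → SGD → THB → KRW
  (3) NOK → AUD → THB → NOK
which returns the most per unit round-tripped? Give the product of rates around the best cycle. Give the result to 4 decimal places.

1.1713

(1) 0.09662 × 1.38 × 8.241 = 1.09882
(2) 0.0009838 × 27.11 × 35.83 = 0.95562
(3) 0.1803 × 21.32 × 0.3047 = 1.17127
Highest is cycle (3) at 1.1713 (>1, arbitrage).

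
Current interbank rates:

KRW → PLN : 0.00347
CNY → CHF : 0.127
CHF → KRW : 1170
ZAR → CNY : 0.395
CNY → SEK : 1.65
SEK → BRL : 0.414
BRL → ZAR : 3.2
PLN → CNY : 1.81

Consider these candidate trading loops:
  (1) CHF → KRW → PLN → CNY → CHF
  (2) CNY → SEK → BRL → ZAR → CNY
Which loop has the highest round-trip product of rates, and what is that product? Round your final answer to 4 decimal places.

0.9332

(1) 1170 × 0.00347 × 1.81 × 0.127 = 0.93325
(2) 1.65 × 0.414 × 3.2 × 0.395 = 0.86344
Highest is cycle (1) at 0.9332 (≤1, no arbitrage).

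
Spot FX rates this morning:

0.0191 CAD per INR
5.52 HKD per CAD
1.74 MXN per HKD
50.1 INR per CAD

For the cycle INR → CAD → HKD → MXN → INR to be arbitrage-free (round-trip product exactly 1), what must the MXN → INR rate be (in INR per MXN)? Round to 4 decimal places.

Known legs of the cycle: 0.0191 × 5.52 × 1.74 = 0.18345168
For no arbitrage the full-cycle product must be 1, so the missing rate is 1 / 0.18345168 ≈ 5.451027.

5.4510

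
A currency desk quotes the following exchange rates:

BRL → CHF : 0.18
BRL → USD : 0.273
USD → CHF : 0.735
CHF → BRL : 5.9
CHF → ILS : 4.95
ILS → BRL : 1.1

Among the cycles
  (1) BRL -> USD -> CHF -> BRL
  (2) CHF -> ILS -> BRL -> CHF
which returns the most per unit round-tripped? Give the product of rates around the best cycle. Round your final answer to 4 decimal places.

1.1839

(1) 0.273 × 0.735 × 5.9 = 1.18386
(2) 4.95 × 1.1 × 0.18 = 0.98010
Highest is cycle (1) at 1.1839 (>1, arbitrage).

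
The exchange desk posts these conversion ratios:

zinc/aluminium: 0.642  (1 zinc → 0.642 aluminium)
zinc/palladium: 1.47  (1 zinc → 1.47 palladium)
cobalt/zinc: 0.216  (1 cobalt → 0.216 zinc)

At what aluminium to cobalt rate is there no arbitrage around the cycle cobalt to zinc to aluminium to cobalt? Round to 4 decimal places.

Known legs of the cycle: 0.216 × 0.642 = 0.138672
For no arbitrage the full-cycle product must be 1, so the missing rate is 1 / 0.138672 ≈ 7.211261.

7.2113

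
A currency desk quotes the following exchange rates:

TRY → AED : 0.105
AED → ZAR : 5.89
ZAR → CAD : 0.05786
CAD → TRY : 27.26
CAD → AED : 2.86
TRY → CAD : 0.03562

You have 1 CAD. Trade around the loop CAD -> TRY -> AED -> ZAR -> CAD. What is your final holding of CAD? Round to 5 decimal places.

1 CAD × 27.26 = 27.26 TRY
27.26 TRY × 0.105 = 2.8623 AED
2.8623 AED × 5.89 = 16.858947 ZAR
16.858947 ZAR × 0.05786 = 0.97545867342 CAD

0.97546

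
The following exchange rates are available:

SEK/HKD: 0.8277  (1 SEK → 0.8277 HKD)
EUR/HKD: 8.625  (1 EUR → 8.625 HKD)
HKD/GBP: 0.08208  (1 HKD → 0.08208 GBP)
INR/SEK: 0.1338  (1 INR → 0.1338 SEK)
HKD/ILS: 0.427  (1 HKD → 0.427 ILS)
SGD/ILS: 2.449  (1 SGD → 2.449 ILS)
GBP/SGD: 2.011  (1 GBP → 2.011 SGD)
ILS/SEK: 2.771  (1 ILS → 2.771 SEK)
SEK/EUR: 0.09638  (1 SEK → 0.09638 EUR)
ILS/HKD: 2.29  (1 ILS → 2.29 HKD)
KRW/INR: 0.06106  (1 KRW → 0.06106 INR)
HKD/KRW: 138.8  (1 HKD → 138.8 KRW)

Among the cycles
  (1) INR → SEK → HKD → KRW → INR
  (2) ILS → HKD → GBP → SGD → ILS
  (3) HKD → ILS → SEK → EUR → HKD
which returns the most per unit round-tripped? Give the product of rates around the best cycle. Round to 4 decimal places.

0.9836

(1) 0.1338 × 0.8277 × 138.8 × 0.06106 = 0.93859
(2) 2.29 × 0.08208 × 2.011 × 2.449 = 0.92571
(3) 0.427 × 2.771 × 0.09638 × 8.625 = 0.98358
Highest is cycle (3) at 0.9836 (≤1, no arbitrage).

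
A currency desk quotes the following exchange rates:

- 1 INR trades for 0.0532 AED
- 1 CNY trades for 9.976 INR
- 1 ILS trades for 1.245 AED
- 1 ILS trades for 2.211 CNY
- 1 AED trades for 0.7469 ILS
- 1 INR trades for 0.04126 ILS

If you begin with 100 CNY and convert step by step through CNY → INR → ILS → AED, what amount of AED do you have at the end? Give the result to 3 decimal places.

100 CNY × 9.976 = 997.6 INR
997.6 INR × 0.04126 = 41.160976 ILS
41.160976 ILS × 1.245 = 51.24541512 AED

51.245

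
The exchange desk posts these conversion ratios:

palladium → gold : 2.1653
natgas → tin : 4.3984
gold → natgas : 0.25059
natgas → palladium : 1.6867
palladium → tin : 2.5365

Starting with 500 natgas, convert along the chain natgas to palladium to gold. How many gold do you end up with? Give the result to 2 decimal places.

500 natgas × 1.6867 = 843.35 palladium
843.35 palladium × 2.1653 = 1826.105755 gold

1826.11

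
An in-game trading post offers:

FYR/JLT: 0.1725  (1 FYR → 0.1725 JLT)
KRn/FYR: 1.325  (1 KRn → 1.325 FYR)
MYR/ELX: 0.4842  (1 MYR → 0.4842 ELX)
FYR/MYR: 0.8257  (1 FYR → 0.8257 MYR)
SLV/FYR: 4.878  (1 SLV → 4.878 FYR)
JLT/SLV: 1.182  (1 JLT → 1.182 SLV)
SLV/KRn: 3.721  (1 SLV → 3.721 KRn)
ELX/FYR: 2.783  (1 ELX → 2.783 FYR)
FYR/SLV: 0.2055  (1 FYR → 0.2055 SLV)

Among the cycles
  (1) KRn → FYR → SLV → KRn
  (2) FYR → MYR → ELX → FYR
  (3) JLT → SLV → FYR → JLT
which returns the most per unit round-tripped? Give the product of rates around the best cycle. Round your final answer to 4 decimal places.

1.1127

(1) 1.325 × 0.2055 × 3.721 = 1.01318
(2) 0.8257 × 0.4842 × 2.783 = 1.11265
(3) 1.182 × 4.878 × 0.1725 = 0.99460
Highest is cycle (2) at 1.1127 (>1, arbitrage).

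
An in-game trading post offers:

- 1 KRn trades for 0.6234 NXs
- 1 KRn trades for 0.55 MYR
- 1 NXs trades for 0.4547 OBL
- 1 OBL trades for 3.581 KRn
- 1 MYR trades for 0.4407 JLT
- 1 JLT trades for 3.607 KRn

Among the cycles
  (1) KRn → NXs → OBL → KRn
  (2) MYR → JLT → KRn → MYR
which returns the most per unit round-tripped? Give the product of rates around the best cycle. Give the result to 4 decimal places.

1.0151

(1) 0.6234 × 0.4547 × 3.581 = 1.01507
(2) 0.4407 × 3.607 × 0.55 = 0.87428
Highest is cycle (1) at 1.0151 (>1, arbitrage).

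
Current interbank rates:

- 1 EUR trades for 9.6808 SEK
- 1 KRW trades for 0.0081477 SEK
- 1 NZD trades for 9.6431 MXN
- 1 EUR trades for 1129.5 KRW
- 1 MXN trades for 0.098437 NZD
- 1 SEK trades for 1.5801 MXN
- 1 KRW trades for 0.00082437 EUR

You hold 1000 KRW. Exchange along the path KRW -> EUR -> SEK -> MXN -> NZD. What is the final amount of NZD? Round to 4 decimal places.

1000 KRW × 0.00082437 = 0.82437 EUR
0.82437 EUR × 9.6808 = 7.980561096 SEK
7.980561096 SEK × 1.5801 = 12.6100845877896 MXN
12.6100845877896 MXN × 0.098437 = 1.2412988965682448552 NZD

1.2413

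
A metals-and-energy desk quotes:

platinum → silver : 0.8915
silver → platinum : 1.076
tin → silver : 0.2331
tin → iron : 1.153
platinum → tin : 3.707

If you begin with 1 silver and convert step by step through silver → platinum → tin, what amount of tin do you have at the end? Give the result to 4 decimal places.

1 silver × 1.076 = 1.076 platinum
1.076 platinum × 3.707 = 3.988732 tin

3.9887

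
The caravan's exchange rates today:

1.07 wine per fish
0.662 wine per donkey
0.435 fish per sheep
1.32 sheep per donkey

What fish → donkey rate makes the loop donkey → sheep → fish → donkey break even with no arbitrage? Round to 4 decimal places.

Known legs of the cycle: 1.32 × 0.435 = 0.5742
For no arbitrage the full-cycle product must be 1, so the missing rate is 1 / 0.5742 ≈ 1.741553.

1.7416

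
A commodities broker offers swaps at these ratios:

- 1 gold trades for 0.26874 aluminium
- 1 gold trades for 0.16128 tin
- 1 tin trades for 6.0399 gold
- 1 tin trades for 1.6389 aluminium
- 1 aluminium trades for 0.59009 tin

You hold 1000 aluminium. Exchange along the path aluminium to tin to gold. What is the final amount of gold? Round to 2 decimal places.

3564.08

1000 aluminium × 0.59009 = 590.09 tin
590.09 tin × 6.0399 = 3564.084591 gold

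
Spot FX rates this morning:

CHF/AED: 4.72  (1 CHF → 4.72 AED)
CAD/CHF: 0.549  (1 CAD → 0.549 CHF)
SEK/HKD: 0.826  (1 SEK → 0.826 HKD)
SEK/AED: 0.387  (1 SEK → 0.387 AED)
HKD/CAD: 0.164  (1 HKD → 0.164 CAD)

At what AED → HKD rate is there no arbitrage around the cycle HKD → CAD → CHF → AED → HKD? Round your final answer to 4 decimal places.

Known legs of the cycle: 0.164 × 0.549 × 4.72 = 0.42496992
For no arbitrage the full-cycle product must be 1, so the missing rate is 1 / 0.42496992 ≈ 2.353108.

2.3531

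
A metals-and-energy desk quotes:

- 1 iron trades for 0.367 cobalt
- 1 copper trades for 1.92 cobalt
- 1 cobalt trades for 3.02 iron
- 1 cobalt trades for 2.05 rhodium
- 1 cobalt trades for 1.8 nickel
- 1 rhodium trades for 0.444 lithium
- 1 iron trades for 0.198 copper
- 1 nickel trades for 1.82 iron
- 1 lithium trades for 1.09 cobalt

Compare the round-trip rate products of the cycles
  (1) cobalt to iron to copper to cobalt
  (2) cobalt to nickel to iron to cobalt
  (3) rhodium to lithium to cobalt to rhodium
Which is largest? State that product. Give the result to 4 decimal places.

1.2023

(1) 3.02 × 0.198 × 1.92 = 1.14808
(2) 1.8 × 1.82 × 0.367 = 1.20229
(3) 0.444 × 1.09 × 2.05 = 0.99212
Highest is cycle (2) at 1.2023 (>1, arbitrage).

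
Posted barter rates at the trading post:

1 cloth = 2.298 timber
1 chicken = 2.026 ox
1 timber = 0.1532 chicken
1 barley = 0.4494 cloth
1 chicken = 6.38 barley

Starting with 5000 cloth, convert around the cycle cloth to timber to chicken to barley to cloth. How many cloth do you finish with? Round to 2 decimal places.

5046.99

5000 cloth × 2.298 = 11490 timber
11490 timber × 0.1532 = 1760.268 chicken
1760.268 chicken × 6.38 = 11230.50984 barley
11230.50984 barley × 0.4494 = 5046.991122096 cloth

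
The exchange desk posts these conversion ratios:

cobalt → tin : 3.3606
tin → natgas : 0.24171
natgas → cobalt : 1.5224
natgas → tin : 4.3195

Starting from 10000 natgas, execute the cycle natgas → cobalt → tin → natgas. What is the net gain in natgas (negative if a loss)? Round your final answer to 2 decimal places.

2366.31

10000 natgas × 1.5224 = 15224 cobalt
15224 cobalt × 3.3606 = 51161.7744 tin
51161.7744 tin × 0.24171 = 12366.312490224 natgas
Net change: 12366.312490224 − 10000 = 2366.312490224 natgas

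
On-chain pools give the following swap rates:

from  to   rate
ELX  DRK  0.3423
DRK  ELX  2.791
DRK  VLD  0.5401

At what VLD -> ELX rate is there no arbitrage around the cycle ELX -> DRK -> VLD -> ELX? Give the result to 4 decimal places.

Known legs of the cycle: 0.3423 × 0.5401 = 0.18487623
For no arbitrage the full-cycle product must be 1, so the missing rate is 1 / 0.18487623 ≈ 5.409024.

5.4090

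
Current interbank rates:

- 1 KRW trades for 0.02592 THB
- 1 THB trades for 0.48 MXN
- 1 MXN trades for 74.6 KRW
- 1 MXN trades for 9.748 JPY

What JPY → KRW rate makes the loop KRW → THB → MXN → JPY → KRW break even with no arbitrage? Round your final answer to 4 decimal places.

Known legs of the cycle: 0.02592 × 0.48 × 9.748 = 0.1212807168
For no arbitrage the full-cycle product must be 1, so the missing rate is 1 / 0.1212807168 ≈ 8.245334.

8.2453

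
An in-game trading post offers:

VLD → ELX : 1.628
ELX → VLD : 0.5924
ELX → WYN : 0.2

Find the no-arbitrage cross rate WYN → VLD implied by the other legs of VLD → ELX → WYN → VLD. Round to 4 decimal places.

Known legs of the cycle: 1.628 × 0.2 = 0.3256
For no arbitrage the full-cycle product must be 1, so the missing rate is 1 / 0.3256 ≈ 3.071253.

3.0713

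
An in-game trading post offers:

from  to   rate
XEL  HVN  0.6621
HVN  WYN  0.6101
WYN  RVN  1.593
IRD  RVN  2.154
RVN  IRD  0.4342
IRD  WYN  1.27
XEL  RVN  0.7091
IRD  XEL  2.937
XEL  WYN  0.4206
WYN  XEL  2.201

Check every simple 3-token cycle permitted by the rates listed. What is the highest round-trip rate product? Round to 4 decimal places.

0.9043

IRD→XEL→RVN→IRD: 2.937 × 0.7091 × 0.4342 = 0.90428
HVN→WYN→XEL→HVN: 0.6101 × 2.201 × 0.6621 = 0.88909
IRD→WYN→RVN→IRD: 1.27 × 1.593 × 0.4342 = 0.87843
Maximum is IRD→XEL→RVN→IRD at 0.9043; no arbitrage — every cycle loses value.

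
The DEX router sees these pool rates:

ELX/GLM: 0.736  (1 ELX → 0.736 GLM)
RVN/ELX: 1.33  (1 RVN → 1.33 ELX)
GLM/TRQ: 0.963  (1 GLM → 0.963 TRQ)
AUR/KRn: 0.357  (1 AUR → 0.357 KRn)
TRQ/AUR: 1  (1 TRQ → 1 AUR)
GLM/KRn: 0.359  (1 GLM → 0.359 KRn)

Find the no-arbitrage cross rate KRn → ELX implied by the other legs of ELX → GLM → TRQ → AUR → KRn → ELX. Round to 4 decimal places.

Known legs of the cycle: 0.736 × 0.963 × 1 × 0.357 = 0.253030176
For no arbitrage the full-cycle product must be 1, so the missing rate is 1 / 0.253030176 ≈ 3.952098.

3.9521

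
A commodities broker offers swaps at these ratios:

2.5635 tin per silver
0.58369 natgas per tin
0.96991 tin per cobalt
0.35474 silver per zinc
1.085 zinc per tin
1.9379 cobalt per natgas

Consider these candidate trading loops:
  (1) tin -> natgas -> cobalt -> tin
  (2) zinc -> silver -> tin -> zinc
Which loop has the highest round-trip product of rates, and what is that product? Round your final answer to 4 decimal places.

(1) 0.58369 × 1.9379 × 0.96991 = 1.09710
(2) 0.35474 × 2.5635 × 1.085 = 0.98667
Highest is cycle (1) at 1.0971 (>1, arbitrage).

1.0971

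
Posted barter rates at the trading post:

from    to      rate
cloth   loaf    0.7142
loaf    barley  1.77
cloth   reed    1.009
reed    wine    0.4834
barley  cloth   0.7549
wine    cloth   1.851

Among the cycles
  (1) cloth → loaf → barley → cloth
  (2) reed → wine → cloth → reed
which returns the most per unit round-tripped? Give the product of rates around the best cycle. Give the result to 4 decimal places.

(1) 0.7142 × 1.77 × 0.7549 = 0.95429
(2) 0.4834 × 1.851 × 1.009 = 0.90283
Highest is cycle (1) at 0.9543 (≤1, no arbitrage).

0.9543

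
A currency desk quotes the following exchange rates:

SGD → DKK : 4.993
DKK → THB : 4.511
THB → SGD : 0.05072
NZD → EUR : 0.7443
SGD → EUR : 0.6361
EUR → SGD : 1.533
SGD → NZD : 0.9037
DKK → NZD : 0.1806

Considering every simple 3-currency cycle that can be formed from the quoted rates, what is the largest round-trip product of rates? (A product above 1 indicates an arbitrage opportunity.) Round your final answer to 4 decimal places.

1.1424

SGD→DKK→THB→SGD: 4.993 × 4.511 × 0.05072 = 1.14239
SGD→NZD→EUR→SGD: 0.9037 × 0.7443 × 1.533 = 1.03113
Maximum is SGD→DKK→THB→SGD at 1.1424; arbitrage exists.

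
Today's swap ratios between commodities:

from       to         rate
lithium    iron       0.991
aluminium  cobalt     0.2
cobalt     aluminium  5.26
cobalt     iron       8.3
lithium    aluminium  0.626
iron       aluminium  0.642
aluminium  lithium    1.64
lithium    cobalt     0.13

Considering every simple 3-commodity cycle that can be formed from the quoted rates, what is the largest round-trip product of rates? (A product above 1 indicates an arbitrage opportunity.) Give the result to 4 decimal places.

aluminium→lithium→cobalt→aluminium: 1.64 × 0.13 × 5.26 = 1.12143
iron→aluminium→cobalt→iron: 0.642 × 0.2 × 8.3 = 1.06572
iron→aluminium→lithium→iron: 0.642 × 1.64 × 0.991 = 1.04340
Maximum is aluminium→lithium→cobalt→aluminium at 1.1214; arbitrage exists.

1.1214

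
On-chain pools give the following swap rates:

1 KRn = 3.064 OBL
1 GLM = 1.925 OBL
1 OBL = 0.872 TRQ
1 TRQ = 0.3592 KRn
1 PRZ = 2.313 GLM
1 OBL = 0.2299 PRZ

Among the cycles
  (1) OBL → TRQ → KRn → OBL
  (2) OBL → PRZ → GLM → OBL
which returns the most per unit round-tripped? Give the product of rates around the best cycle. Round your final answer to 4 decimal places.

1.0236

(1) 0.872 × 0.3592 × 3.064 = 0.95971
(2) 0.2299 × 2.313 × 1.925 = 1.02364
Highest is cycle (2) at 1.0236 (>1, arbitrage).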